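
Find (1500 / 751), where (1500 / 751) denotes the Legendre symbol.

-1

Reduce the numerator: 1500 ≡ 749 (mod 751), so (1500 / 751) = (749 / 751).
749 ≡ 1 (mod 4), so quadratic reciprocity gives (749 / 751) = (751 / 749). Reduce: 751 ≡ 2 (mod 749). Now have (2 / 749).
Factor out 2: 2 = 2. Since 749 ≡ 5 (mod 8), (2 / 749) = -1. Now have -(1 / 749).
(1 / 749) = 1. Collecting the sign factors: -1.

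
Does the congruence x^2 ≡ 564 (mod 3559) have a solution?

Factor out 2: 564 = 2^2·141. Since 3559 ≡ 7 (mod 8), (2/3559) = +1, and (2/3559)^2 = +1. Now have (141/3559).
141 ≡ 1 (mod 4), so quadratic reciprocity gives (141/3559) = (3559/141). Reduce: 3559 ≡ 34 (mod 141). Now have (34/141).
Factor out 2: 34 = 2·17. Since 141 ≡ 5 (mod 8), (2/141) = -1. Now have -(17/141).
17 ≡ 1 (mod 4), so quadratic reciprocity gives (17/141) = (141/17). Reduce: 141 ≡ 5 (mod 17). Now have -(5/17).
5 ≡ 1 (mod 4), so quadratic reciprocity gives (5/17) = (17/5). Reduce: 17 ≡ 2 (mod 5). Now have -(2/5).
Factor out 2: 2 = 2. Since 5 ≡ 5 (mod 8), (2/5) = -1. Now have (1/5).
(1/5) = 1. Collecting the sign factors: 1.
(564/3559) = 1, and 3559 is prime, so 564 is a quadratic residue mod 3559.

yes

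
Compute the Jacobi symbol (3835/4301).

(3835/4301)
  = (4301/3835)    [QR: 4301 ≡ 1 mod 4, sign kept]
  = (466/3835)    [4301 ≡ 466 mod 3835]
  = -(233/3835)    [3835 ≡ 3 mod 8 ⇒ (2/3835) = -1]
  = -(3835/233)    [QR: 233 ≡ 1 mod 4, sign kept]
  = -(107/233)    [3835 ≡ 107 mod 233]
  = -(233/107)    [QR: 233 ≡ 1 mod 4, sign kept]
  = -(19/107)    [233 ≡ 19 mod 107]
  = (107/19)    [QR: both ≡ 3 mod 4, sign flips]
  = (12/19)    [107 ≡ 12 mod 19]
  = (3/19)    [19 ≡ 3 mod 8 ⇒ (2/19)^2 = +1]
  = -(19/3)    [QR: both ≡ 3 mod 4, sign flips]
  = -(1/3)    [19 ≡ 1 mod 3]
  = -1    [(1/3) = 1]

-1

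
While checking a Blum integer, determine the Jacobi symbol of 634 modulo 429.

(634/429)
  = (205/429)    [634 ≡ 205 mod 429]
  = (429/205)    [QR: 205 ≡ 1 mod 4, sign kept]
  = (19/205)    [429 ≡ 19 mod 205]
  = (205/19)    [QR: 205 ≡ 1 mod 4, sign kept]
  = (15/19)    [205 ≡ 15 mod 19]
  = -(19/15)    [QR: both ≡ 3 mod 4, sign flips]
  = -(4/15)    [19 ≡ 4 mod 15]
  = -(1/15)    [15 ≡ 7 mod 8 ⇒ (2/15)^2 = +1]
  = -1    [(1/15) = 1]

-1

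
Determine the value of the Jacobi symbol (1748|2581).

(1748|2581)
  = (437|2581)    [2581 ≡ 5 mod 8 ⇒ (2|2581)^2 = +1]
  = (2581|437)    [QR: 437 ≡ 1 mod 4, sign kept]
  = (396|437)    [2581 ≡ 396 mod 437]
  = (99|437)    [437 ≡ 5 mod 8 ⇒ (2|437)^2 = +1]
  = (437|99)    [QR: 437 ≡ 1 mod 4, sign kept]
  = (41|99)    [437 ≡ 41 mod 99]
  = (99|41)    [QR: 41 ≡ 1 mod 4, sign kept]
  = (17|41)    [99 ≡ 17 mod 41]
  = (41|17)    [QR: 17 ≡ 1 mod 4, sign kept]
  = (7|17)    [41 ≡ 7 mod 17]
  = (17|7)    [QR: 17 ≡ 1 mod 4, sign kept]
  = (3|7)    [17 ≡ 3 mod 7]
  = -(7|3)    [QR: both ≡ 3 mod 4, sign flips]
  = -(1|3)    [7 ≡ 1 mod 3]
  = -1    [(1|3) = 1]

-1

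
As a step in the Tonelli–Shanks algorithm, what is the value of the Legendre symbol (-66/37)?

-1

Reduce the numerator: -66 ≡ 8 (mod 37), so (-66/37) = (8/37).
Factor out 2: 8 = 2^3. Since 37 ≡ 5 (mod 8), (2/37) = -1, and (2/37)^3 = -1. Now have -(1/37).
(1/37) = 1. Collecting the sign factors: -1.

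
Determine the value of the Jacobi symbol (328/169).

(328/169)
  = (159/169)    [328 ≡ 159 mod 169]
  = (169/159)    [QR: 169 ≡ 1 mod 4, sign kept]
  = (10/159)    [169 ≡ 10 mod 159]
  = (5/159)    [159 ≡ 7 mod 8 ⇒ (2/159) = +1]
  = (159/5)    [QR: 5 ≡ 1 mod 4, sign kept]
  = (4/5)    [159 ≡ 4 mod 5]
  = (1/5)    [5 ≡ 5 mod 8 ⇒ (2/5)^2 = +1]
  = 1    [(1/5) = 1]

1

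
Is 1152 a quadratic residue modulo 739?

no

(1152/739)
  = (413/739)    [1152 ≡ 413 mod 739]
  = (739/413)    [QR: 413 ≡ 1 mod 4, sign kept]
  = (326/413)    [739 ≡ 326 mod 413]
  = -(163/413)    [413 ≡ 5 mod 8 ⇒ (2/413) = -1]
  = -(413/163)    [QR: 413 ≡ 1 mod 4, sign kept]
  = -(87/163)    [413 ≡ 87 mod 163]
  = (163/87)    [QR: both ≡ 3 mod 4, sign flips]
  = (76/87)    [163 ≡ 76 mod 87]
  = (19/87)    [87 ≡ 7 mod 8 ⇒ (2/87)^2 = +1]
  = -(87/19)    [QR: both ≡ 3 mod 4, sign flips]
  = -(11/19)    [87 ≡ 11 mod 19]
  = (19/11)    [QR: both ≡ 3 mod 4, sign flips]
  = (8/11)    [19 ≡ 8 mod 11]
  = -(1/11)    [11 ≡ 3 mod 8 ⇒ (2/11)^3 = -1]
  = -1    [(1/11) = 1]
(1152/739) = -1, and 739 is prime, so 1152 is not a quadratic residue mod 739.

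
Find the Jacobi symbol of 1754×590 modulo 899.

1

By multiplicativity, (1754·590 / 899) = (1754 / 899)·(590 / 899).
First factor (1754 / 899):
Reduce the numerator: 1754 ≡ 855 (mod 899), so (1754 / 899) = (855 / 899).
Both 855 ≡ 3 and 899 ≡ 3 (mod 4), so reciprocity gives (855 / 899) = -(899 / 855). Reduce: 899 ≡ 44 (mod 855). Now have -(44 / 855).
Factor out 2: 44 = 2^2·11. Since 855 ≡ 7 (mod 8), (2 / 855) = +1, and (2 / 855)^2 = +1. Now have -(11 / 855).
Both 11 ≡ 3 and 855 ≡ 3 (mod 4), so reciprocity gives (11 / 855) = -(855 / 11). Reduce: 855 ≡ 8 (mod 11). Now have (8 / 11).
Factor out 2: 8 = 2^3. Since 11 ≡ 3 (mod 8), (2 / 11) = -1, and (2 / 11)^3 = -1. Now have -(1 / 11).
(1 / 11) = 1. Collecting the sign factors: -1.
Second factor (590 / 899):
Factor out 2: 590 = 2·295. Since 899 ≡ 3 (mod 8), (2 / 899) = -1. Now have -(295 / 899).
Both 295 ≡ 3 and 899 ≡ 3 (mod 4), so reciprocity gives (295 / 899) = -(899 / 295). Reduce: 899 ≡ 14 (mod 295). Now have (14 / 295).
Factor out 2: 14 = 2·7. Since 295 ≡ 7 (mod 8), (2 / 295) = +1. Now have (7 / 295).
Both 7 ≡ 3 and 295 ≡ 3 (mod 4), so reciprocity gives (7 / 295) = -(295 / 7). Reduce: 295 ≡ 1 (mod 7). Now have -(1 / 7).
(1 / 7) = 1. Collecting the sign factors: -1.
Product: (-1)·(-1) = 1.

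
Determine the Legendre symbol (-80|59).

Reduce the numerator: -80 ≡ 38 (mod 59), so (-80|59) = (38|59).
Factor out 2: 38 = 2·19. Since 59 ≡ 3 (mod 8), (2|59) = -1. Now have -(19|59).
Both 19 ≡ 3 and 59 ≡ 3 (mod 4), so reciprocity gives (19|59) = -(59|19). Reduce: 59 ≡ 2 (mod 19). Now have (2|19).
Factor out 2: 2 = 2. Since 19 ≡ 3 (mod 8), (2|19) = -1. Now have -(1|19).
(1|19) = 1. Collecting the sign factors: -1.

-1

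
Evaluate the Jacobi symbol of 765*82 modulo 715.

0

By multiplicativity, (765·82|715) = (765|715)·(82|715).
First factor (765|715):
Reduce the numerator: 765 ≡ 50 (mod 715), so (765|715) = (50|715).
Factor out 2: 50 = 2·25. Since 715 ≡ 3 (mod 8), (2|715) = -1. Now have -(25|715).
25 ≡ 1 (mod 4), so quadratic reciprocity gives (25|715) = (715|25). Reduce: 715 ≡ 15 (mod 25). Now have -(15|25).
25 ≡ 1 (mod 4), so quadratic reciprocity gives (15|25) = (25|15). Reduce: 25 ≡ 10 (mod 15). Now have -(10|15).
Factor out 2: 10 = 2·5. Since 15 ≡ 7 (mod 8), (2|15) = +1. Now have -(5|15).
5 ≡ 1 (mod 4), so quadratic reciprocity gives (5|15) = (15|5). Reduce: 15 ≡ 0 (mod 5). Now have -(0|5).
The numerator is now 0 with denominator 5 > 1: the symbol is 0.
Second factor (82|715):
Factor out 2: 82 = 2·41. Since 715 ≡ 3 (mod 8), (2|715) = -1. Now have -(41|715).
41 ≡ 1 (mod 4), so quadratic reciprocity gives (41|715) = (715|41). Reduce: 715 ≡ 18 (mod 41). Now have -(18|41).
Factor out 2: 18 = 2·9. Since 41 ≡ 1 (mod 8), (2|41) = +1. Now have -(9|41).
9 ≡ 1 (mod 4), so quadratic reciprocity gives (9|41) = (41|9). Reduce: 41 ≡ 5 (mod 9). Now have -(5|9).
5 ≡ 1 (mod 4), so quadratic reciprocity gives (5|9) = (9|5). Reduce: 9 ≡ 4 (mod 5). Now have -(4|5).
Factor out 2: 4 = 2^2. Since 5 ≡ 5 (mod 8), (2|5) = -1, and (2|5)^2 = +1. Now have -(1|5).
(1|5) = 1. Collecting the sign factors: -1.
Product: (0)·(-1) = 0.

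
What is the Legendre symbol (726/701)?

Reduce the numerator: 726 ≡ 25 (mod 701), so (726/701) = (25/701).
25 ≡ 1 (mod 4), so quadratic reciprocity gives (25/701) = (701/25). Reduce: 701 ≡ 1 (mod 25). Now have (1/25).
(1/25) = 1. Collecting the sign factors: 1.

1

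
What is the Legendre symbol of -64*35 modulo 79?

By multiplicativity, (-64·35|79) = (-64|79)·(35|79).
First factor (-64|79):
(-64|79)
  = -(64|79)    [79 ≡ 3 mod 4 ⇒ (-1|79) = -1]
  = -(1|79)    [79 ≡ 7 mod 8 ⇒ (2|79)^6 = +1]
  = -1    [(1|79) = 1]
Second factor (35|79):
(35|79)
  = -(79|35)    [QR: both ≡ 3 mod 4, sign flips]
  = -(9|35)    [79 ≡ 9 mod 35]
  = -(35|9)    [QR: 9 ≡ 1 mod 4, sign kept]
  = -(8|9)    [35 ≡ 8 mod 9]
  = -(1|9)    [9 ≡ 1 mod 8 ⇒ (2|9)^3 = +1]
  = -1    [(1|9) = 1]
Product: (-1)·(-1) = 1.

1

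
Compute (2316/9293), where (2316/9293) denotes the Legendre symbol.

1

Factor out 2: 2316 = 2^2·579. Since 9293 ≡ 5 (mod 8), (2/9293) = -1, and (2/9293)^2 = +1. Now have (579/9293).
9293 ≡ 1 (mod 4), so quadratic reciprocity gives (579/9293) = (9293/579). Reduce: 9293 ≡ 29 (mod 579). Now have (29/579).
29 ≡ 1 (mod 4), so quadratic reciprocity gives (29/579) = (579/29). Reduce: 579 ≡ 28 (mod 29). Now have (28/29).
Factor out 2: 28 = 2^2·7. Since 29 ≡ 5 (mod 8), (2/29) = -1, and (2/29)^2 = +1. Now have (7/29).
29 ≡ 1 (mod 4), so quadratic reciprocity gives (7/29) = (29/7). Reduce: 29 ≡ 1 (mod 7). Now have (1/7).
(1/7) = 1. Collecting the sign factors: 1.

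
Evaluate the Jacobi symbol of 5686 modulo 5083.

1

(5686 / 5083)
  = (603 / 5083)    [5686 ≡ 603 mod 5083]
  = -(5083 / 603)    [QR: both ≡ 3 mod 4, sign flips]
  = -(259 / 603)    [5083 ≡ 259 mod 603]
  = (603 / 259)    [QR: both ≡ 3 mod 4, sign flips]
  = (85 / 259)    [603 ≡ 85 mod 259]
  = (259 / 85)    [QR: 85 ≡ 1 mod 4, sign kept]
  = (4 / 85)    [259 ≡ 4 mod 85]
  = (1 / 85)    [85 ≡ 5 mod 8 ⇒ (2 / 85)^2 = +1]
  = 1    [(1 / 85) = 1]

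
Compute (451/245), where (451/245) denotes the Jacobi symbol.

1

(451/245)
  = (206/245)    [451 ≡ 206 mod 245]
  = -(103/245)    [245 ≡ 5 mod 8 ⇒ (2/245) = -1]
  = -(245/103)    [QR: 245 ≡ 1 mod 4, sign kept]
  = -(39/103)    [245 ≡ 39 mod 103]
  = (103/39)    [QR: both ≡ 3 mod 4, sign flips]
  = (25/39)    [103 ≡ 25 mod 39]
  = (39/25)    [QR: 25 ≡ 1 mod 4, sign kept]
  = (14/25)    [39 ≡ 14 mod 25]
  = (7/25)    [25 ≡ 1 mod 8 ⇒ (2/25) = +1]
  = (25/7)    [QR: 25 ≡ 1 mod 4, sign kept]
  = (4/7)    [25 ≡ 4 mod 7]
  = (1/7)    [7 ≡ 7 mod 8 ⇒ (2/7)^2 = +1]
  = 1    [(1/7) = 1]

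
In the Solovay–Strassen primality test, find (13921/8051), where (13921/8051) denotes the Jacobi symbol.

Reduce the numerator: 13921 ≡ 5870 (mod 8051), so (13921/8051) = (5870/8051).
Factor out 2: 5870 = 2·2935. Since 8051 ≡ 3 (mod 8), (2/8051) = -1. Now have -(2935/8051).
Both 2935 ≡ 3 and 8051 ≡ 3 (mod 4), so reciprocity gives (2935/8051) = -(8051/2935). Reduce: 8051 ≡ 2181 (mod 2935). Now have (2181/2935).
2181 ≡ 1 (mod 4), so quadratic reciprocity gives (2181/2935) = (2935/2181). Reduce: 2935 ≡ 754 (mod 2181). Now have (754/2181).
Factor out 2: 754 = 2·377. Since 2181 ≡ 5 (mod 8), (2/2181) = -1. Now have -(377/2181).
377 ≡ 1 (mod 4), so quadratic reciprocity gives (377/2181) = (2181/377). Reduce: 2181 ≡ 296 (mod 377). Now have -(296/377).
Factor out 2: 296 = 2^3·37. Since 377 ≡ 1 (mod 8), (2/377) = +1, and (2/377)^3 = +1. Now have -(37/377).
37 ≡ 1 (mod 4), so quadratic reciprocity gives (37/377) = (377/37). Reduce: 377 ≡ 7 (mod 37). Now have -(7/37).
37 ≡ 1 (mod 4), so quadratic reciprocity gives (7/37) = (37/7). Reduce: 37 ≡ 2 (mod 7). Now have -(2/7).
Factor out 2: 2 = 2. Since 7 ≡ 7 (mod 8), (2/7) = +1. Now have -(1/7).
(1/7) = 1. Collecting the sign factors: -1.

-1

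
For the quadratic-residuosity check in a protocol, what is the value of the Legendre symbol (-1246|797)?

1

(-1246|797)
  = (1246|797)    [797 ≡ 1 mod 4 ⇒ (-1|797) = +1]
  = (449|797)    [1246 ≡ 449 mod 797]
  = (797|449)    [QR: 449 ≡ 1 mod 4, sign kept]
  = (348|449)    [797 ≡ 348 mod 449]
  = (87|449)    [449 ≡ 1 mod 8 ⇒ (2|449)^2 = +1]
  = (449|87)    [QR: 449 ≡ 1 mod 4, sign kept]
  = (14|87)    [449 ≡ 14 mod 87]
  = (7|87)    [87 ≡ 7 mod 8 ⇒ (2|87) = +1]
  = -(87|7)    [QR: both ≡ 3 mod 4, sign flips]
  = -(3|7)    [87 ≡ 3 mod 7]
  = (7|3)    [QR: both ≡ 3 mod 4, sign flips]
  = (1|3)    [7 ≡ 1 mod 3]
  = 1    [(1|3) = 1]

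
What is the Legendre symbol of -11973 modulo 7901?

1

(-11973/7901)
  = (11973/7901)    [7901 ≡ 1 mod 4 ⇒ (-1/7901) = +1]
  = (4072/7901)    [11973 ≡ 4072 mod 7901]
  = -(509/7901)    [7901 ≡ 5 mod 8 ⇒ (2/7901)^3 = -1]
  = -(7901/509)    [QR: 509 ≡ 1 mod 4, sign kept]
  = -(266/509)    [7901 ≡ 266 mod 509]
  = (133/509)    [509 ≡ 5 mod 8 ⇒ (2/509) = -1]
  = (509/133)    [QR: 133 ≡ 1 mod 4, sign kept]
  = (110/133)    [509 ≡ 110 mod 133]
  = -(55/133)    [133 ≡ 5 mod 8 ⇒ (2/133) = -1]
  = -(133/55)    [QR: 133 ≡ 1 mod 4, sign kept]
  = -(23/55)    [133 ≡ 23 mod 55]
  = (55/23)    [QR: both ≡ 3 mod 4, sign flips]
  = (9/23)    [55 ≡ 9 mod 23]
  = (23/9)    [QR: 9 ≡ 1 mod 4, sign kept]
  = (5/9)    [23 ≡ 5 mod 9]
  = (9/5)    [QR: 5 ≡ 1 mod 4, sign kept]
  = (4/5)    [9 ≡ 4 mod 5]
  = (1/5)    [5 ≡ 5 mod 8 ⇒ (2/5)^2 = +1]
  = 1    [(1/5) = 1]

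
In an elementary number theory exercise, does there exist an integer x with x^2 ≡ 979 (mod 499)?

yes

Reduce the numerator: 979 ≡ 480 (mod 499), so (979/499) = (480/499).
Factor out 2: 480 = 2^5·15. Since 499 ≡ 3 (mod 8), (2/499) = -1, and (2/499)^5 = -1. Now have -(15/499).
Both 15 ≡ 3 and 499 ≡ 3 (mod 4), so reciprocity gives (15/499) = -(499/15). Reduce: 499 ≡ 4 (mod 15). Now have (4/15).
Factor out 2: 4 = 2^2. Since 15 ≡ 7 (mod 8), (2/15) = +1, and (2/15)^2 = +1. Now have (1/15).
(1/15) = 1. Collecting the sign factors: 1.
The Legendre symbol is 1, so x^2 ≡ 979 (mod 499) has solution.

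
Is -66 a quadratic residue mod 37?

no

Reduce the numerator: -66 ≡ 8 (mod 37), so (-66/37) = (8/37).
Factor out 2: 8 = 2^3. Since 37 ≡ 5 (mod 8), (2/37) = -1, and (2/37)^3 = -1. Now have -(1/37).
(1/37) = 1. Collecting the sign factors: -1.
The Legendre symbol is -1, so x^2 ≡ -66 (mod 37) has no solution.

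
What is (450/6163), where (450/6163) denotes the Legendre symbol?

Factor out 2: 450 = 2·225. Since 6163 ≡ 3 (mod 8), (2/6163) = -1. Now have -(225/6163).
225 ≡ 1 (mod 4), so quadratic reciprocity gives (225/6163) = (6163/225). Reduce: 6163 ≡ 88 (mod 225). Now have -(88/225).
Factor out 2: 88 = 2^3·11. Since 225 ≡ 1 (mod 8), (2/225) = +1, and (2/225)^3 = +1. Now have -(11/225).
225 ≡ 1 (mod 4), so quadratic reciprocity gives (11/225) = (225/11). Reduce: 225 ≡ 5 (mod 11). Now have -(5/11).
5 ≡ 1 (mod 4), so quadratic reciprocity gives (5/11) = (11/5). Reduce: 11 ≡ 1 (mod 5). Now have -(1/5).
(1/5) = 1. Collecting the sign factors: -1.

-1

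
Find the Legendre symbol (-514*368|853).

By multiplicativity, (-514·368|853) = (-514|853)·(368|853).
First factor (-514|853):
Pull out -1: (-514|853) = (-1|853)·(514|853). Since 853 ≡ 1 (mod 4), (-1|853) = +1. Now have (514|853).
Factor out 2: 514 = 2·257. Since 853 ≡ 5 (mod 8), (2|853) = -1. Now have -(257|853).
257 ≡ 1 (mod 4), so quadratic reciprocity gives (257|853) = (853|257). Reduce: 853 ≡ 82 (mod 257). Now have -(82|257).
Factor out 2: 82 = 2·41. Since 257 ≡ 1 (mod 8), (2|257) = +1. Now have -(41|257).
41 ≡ 1 (mod 4), so quadratic reciprocity gives (41|257) = (257|41). Reduce: 257 ≡ 11 (mod 41). Now have -(11|41).
41 ≡ 1 (mod 4), so quadratic reciprocity gives (11|41) = (41|11). Reduce: 41 ≡ 8 (mod 11). Now have -(8|11).
Factor out 2: 8 = 2^3. Since 11 ≡ 3 (mod 8), (2|11) = -1, and (2|11)^3 = -1. Now have (1|11).
(1|11) = 1. Collecting the sign factors: 1.
Second factor (368|853):
Factor out 2: 368 = 2^4·23. Since 853 ≡ 5 (mod 8), (2|853) = -1, and (2|853)^4 = +1. Now have (23|853).
853 ≡ 1 (mod 4), so quadratic reciprocity gives (23|853) = (853|23). Reduce: 853 ≡ 2 (mod 23). Now have (2|23).
Factor out 2: 2 = 2. Since 23 ≡ 7 (mod 8), (2|23) = +1. Now have (1|23).
(1|23) = 1. Collecting the sign factors: 1.
Product: (1)·(1) = 1.

1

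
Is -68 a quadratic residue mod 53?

Reduce the numerator: -68 ≡ 38 (mod 53), so (-68/53) = (38/53).
Factor out 2: 38 = 2·19. Since 53 ≡ 5 (mod 8), (2/53) = -1. Now have -(19/53).
53 ≡ 1 (mod 4), so quadratic reciprocity gives (19/53) = (53/19). Reduce: 53 ≡ 15 (mod 19). Now have -(15/19).
Both 15 ≡ 3 and 19 ≡ 3 (mod 4), so reciprocity gives (15/19) = -(19/15). Reduce: 19 ≡ 4 (mod 15). Now have (4/15).
Factor out 2: 4 = 2^2. Since 15 ≡ 7 (mod 8), (2/15) = +1, and (2/15)^2 = +1. Now have (1/15).
(1/15) = 1. Collecting the sign factors: 1.
The Legendre symbol is 1, so x^2 ≡ -68 (mod 53) has solution.

yes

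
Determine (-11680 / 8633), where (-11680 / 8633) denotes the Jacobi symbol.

Pull out -1: (-11680 / 8633) = (-1 / 8633)·(11680 / 8633). Since 8633 ≡ 1 (mod 4), (-1 / 8633) = +1. Now have (11680 / 8633).
Reduce the numerator: 11680 ≡ 3047 (mod 8633), so (11680 / 8633) = (3047 / 8633).
8633 ≡ 1 (mod 4), so quadratic reciprocity gives (3047 / 8633) = (8633 / 3047). Reduce: 8633 ≡ 2539 (mod 3047). Now have (2539 / 3047).
Both 2539 ≡ 3 and 3047 ≡ 3 (mod 4), so reciprocity gives (2539 / 3047) = -(3047 / 2539). Reduce: 3047 ≡ 508 (mod 2539). Now have -(508 / 2539).
Factor out 2: 508 = 2^2·127. Since 2539 ≡ 3 (mod 8), (2 / 2539) = -1, and (2 / 2539)^2 = +1. Now have -(127 / 2539).
Both 127 ≡ 3 and 2539 ≡ 3 (mod 4), so reciprocity gives (127 / 2539) = -(2539 / 127). Reduce: 2539 ≡ 126 (mod 127). Now have (126 / 127).
Factor out 2: 126 = 2·63. Since 127 ≡ 7 (mod 8), (2 / 127) = +1. Now have (63 / 127).
Both 63 ≡ 3 and 127 ≡ 3 (mod 4), so reciprocity gives (63 / 127) = -(127 / 63). Reduce: 127 ≡ 1 (mod 63). Now have -(1 / 63).
(1 / 63) = 1. Collecting the sign factors: -1.

-1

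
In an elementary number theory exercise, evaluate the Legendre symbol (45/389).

1

45 ≡ 1 (mod 4), so quadratic reciprocity gives (45/389) = (389/45). Reduce: 389 ≡ 29 (mod 45). Now have (29/45).
29 ≡ 1 (mod 4), so quadratic reciprocity gives (29/45) = (45/29). Reduce: 45 ≡ 16 (mod 29). Now have (16/29).
Factor out 2: 16 = 2^4. Since 29 ≡ 5 (mod 8), (2/29) = -1, and (2/29)^4 = +1. Now have (1/29).
(1/29) = 1. Collecting the sign factors: 1.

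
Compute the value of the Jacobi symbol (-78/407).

-1

(-78/407)
  = -(78/407)    [407 ≡ 3 mod 4 ⇒ (-1/407) = -1]
  = -(39/407)    [407 ≡ 7 mod 8 ⇒ (2/407) = +1]
  = (407/39)    [QR: both ≡ 3 mod 4, sign flips]
  = (17/39)    [407 ≡ 17 mod 39]
  = (39/17)    [QR: 17 ≡ 1 mod 4, sign kept]
  = (5/17)    [39 ≡ 5 mod 17]
  = (17/5)    [QR: 5 ≡ 1 mod 4, sign kept]
  = (2/5)    [17 ≡ 2 mod 5]
  = -(1/5)    [5 ≡ 5 mod 8 ⇒ (2/5) = -1]
  = -1    [(1/5) = 1]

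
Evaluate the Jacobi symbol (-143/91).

Reduce the numerator: -143 ≡ 39 (mod 91), so (-143/91) = (39/91).
Both 39 ≡ 3 and 91 ≡ 3 (mod 4), so reciprocity gives (39/91) = -(91/39). Reduce: 91 ≡ 13 (mod 39). Now have -(13/39).
13 ≡ 1 (mod 4), so quadratic reciprocity gives (13/39) = (39/13). Reduce: 39 ≡ 0 (mod 13). Now have -(0/13).
The numerator is now 0 with denominator 13 > 1: the symbol is 0.

0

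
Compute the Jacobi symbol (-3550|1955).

(-3550|1955)
  = (360|1955)    [-3550 ≡ 360 mod 1955]
  = -(45|1955)    [1955 ≡ 3 mod 8 ⇒ (2|1955)^3 = -1]
  = -(1955|45)    [QR: 45 ≡ 1 mod 4, sign kept]
  = -(20|45)    [1955 ≡ 20 mod 45]
  = -(5|45)    [45 ≡ 5 mod 8 ⇒ (2|45)^2 = +1]
  = -(45|5)    [QR: 5 ≡ 1 mod 4, sign kept]
  = -(0|5)    [45 ≡ 0 mod 5]
  = 0    [numerator 0, gcd > 1]

0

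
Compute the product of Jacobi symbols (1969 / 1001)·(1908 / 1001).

By multiplicativity, (1969·1908 / 1001) = (1969 / 1001)·(1908 / 1001).
First factor (1969 / 1001):
Reduce the numerator: 1969 ≡ 968 (mod 1001), so (1969 / 1001) = (968 / 1001).
Factor out 2: 968 = 2^3·121. Since 1001 ≡ 1 (mod 8), (2 / 1001) = +1, and (2 / 1001)^3 = +1. Now have (121 / 1001).
121 ≡ 1 (mod 4), so quadratic reciprocity gives (121 / 1001) = (1001 / 121). Reduce: 1001 ≡ 33 (mod 121). Now have (33 / 121).
33 ≡ 1 (mod 4), so quadratic reciprocity gives (33 / 121) = (121 / 33). Reduce: 121 ≡ 22 (mod 33). Now have (22 / 33).
Factor out 2: 22 = 2·11. Since 33 ≡ 1 (mod 8), (2 / 33) = +1. Now have (11 / 33).
33 ≡ 1 (mod 4), so quadratic reciprocity gives (11 / 33) = (33 / 11). Reduce: 33 ≡ 0 (mod 11). Now have (0 / 11).
The numerator is now 0 with denominator 11 > 1: the symbol is 0.
Second factor (1908 / 1001):
Reduce the numerator: 1908 ≡ 907 (mod 1001), so (1908 / 1001) = (907 / 1001).
1001 ≡ 1 (mod 4), so quadratic reciprocity gives (907 / 1001) = (1001 / 907). Reduce: 1001 ≡ 94 (mod 907). Now have (94 / 907).
Factor out 2: 94 = 2·47. Since 907 ≡ 3 (mod 8), (2 / 907) = -1. Now have -(47 / 907).
Both 47 ≡ 3 and 907 ≡ 3 (mod 4), so reciprocity gives (47 / 907) = -(907 / 47). Reduce: 907 ≡ 14 (mod 47). Now have (14 / 47).
Factor out 2: 14 = 2·7. Since 47 ≡ 7 (mod 8), (2 / 47) = +1. Now have (7 / 47).
Both 7 ≡ 3 and 47 ≡ 3 (mod 4), so reciprocity gives (7 / 47) = -(47 / 7). Reduce: 47 ≡ 5 (mod 7). Now have -(5 / 7).
5 ≡ 1 (mod 4), so quadratic reciprocity gives (5 / 7) = (7 / 5). Reduce: 7 ≡ 2 (mod 5). Now have -(2 / 5).
Factor out 2: 2 = 2. Since 5 ≡ 5 (mod 8), (2 / 5) = -1. Now have (1 / 5).
(1 / 5) = 1. Collecting the sign factors: 1.
Product: (0)·(1) = 0.

0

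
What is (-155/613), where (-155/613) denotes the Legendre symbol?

1

(-155/613)
  = (155/613)    [613 ≡ 1 mod 4 ⇒ (-1/613) = +1]
  = (613/155)    [QR: 613 ≡ 1 mod 4, sign kept]
  = (148/155)    [613 ≡ 148 mod 155]
  = (37/155)    [155 ≡ 3 mod 8 ⇒ (2/155)^2 = +1]
  = (155/37)    [QR: 37 ≡ 1 mod 4, sign kept]
  = (7/37)    [155 ≡ 7 mod 37]
  = (37/7)    [QR: 37 ≡ 1 mod 4, sign kept]
  = (2/7)    [37 ≡ 2 mod 7]
  = (1/7)    [7 ≡ 7 mod 8 ⇒ (2/7) = +1]
  = 1    [(1/7) = 1]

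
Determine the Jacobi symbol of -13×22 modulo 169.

0

By multiplicativity, (-13·22/169) = (-13/169)·(22/169).
First factor (-13/169):
Pull out -1: (-13/169) = (-1/169)·(13/169). Since 169 ≡ 1 (mod 4), (-1/169) = +1. Now have (13/169).
13 ≡ 1 (mod 4), so quadratic reciprocity gives (13/169) = (169/13). Reduce: 169 ≡ 0 (mod 13). Now have (0/13).
The numerator is now 0 with denominator 13 > 1: the symbol is 0.
Second factor (22/169):
Factor out 2: 22 = 2·11. Since 169 ≡ 1 (mod 8), (2/169) = +1. Now have (11/169).
169 ≡ 1 (mod 4), so quadratic reciprocity gives (11/169) = (169/11). Reduce: 169 ≡ 4 (mod 11). Now have (4/11).
Factor out 2: 4 = 2^2. Since 11 ≡ 3 (mod 8), (2/11) = -1, and (2/11)^2 = +1. Now have (1/11).
(1/11) = 1. Collecting the sign factors: 1.
Product: (0)·(1) = 0.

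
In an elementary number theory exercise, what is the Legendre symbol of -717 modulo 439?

-1

(-717/439)
  = (161/439)    [-717 ≡ 161 mod 439]
  = (439/161)    [QR: 161 ≡ 1 mod 4, sign kept]
  = (117/161)    [439 ≡ 117 mod 161]
  = (161/117)    [QR: 117 ≡ 1 mod 4, sign kept]
  = (44/117)    [161 ≡ 44 mod 117]
  = (11/117)    [117 ≡ 5 mod 8 ⇒ (2/117)^2 = +1]
  = (117/11)    [QR: 117 ≡ 1 mod 4, sign kept]
  = (7/11)    [117 ≡ 7 mod 11]
  = -(11/7)    [QR: both ≡ 3 mod 4, sign flips]
  = -(4/7)    [11 ≡ 4 mod 7]
  = -(1/7)    [7 ≡ 7 mod 8 ⇒ (2/7)^2 = +1]
  = -1    [(1/7) = 1]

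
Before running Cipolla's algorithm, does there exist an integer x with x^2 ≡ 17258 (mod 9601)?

yes

Reduce the numerator: 17258 ≡ 7657 (mod 9601), so (17258/9601) = (7657/9601).
7657 ≡ 1 (mod 4), so quadratic reciprocity gives (7657/9601) = (9601/7657). Reduce: 9601 ≡ 1944 (mod 7657). Now have (1944/7657).
Factor out 2: 1944 = 2^3·243. Since 7657 ≡ 1 (mod 8), (2/7657) = +1, and (2/7657)^3 = +1. Now have (243/7657).
7657 ≡ 1 (mod 4), so quadratic reciprocity gives (243/7657) = (7657/243). Reduce: 7657 ≡ 124 (mod 243). Now have (124/243).
Factor out 2: 124 = 2^2·31. Since 243 ≡ 3 (mod 8), (2/243) = -1, and (2/243)^2 = +1. Now have (31/243).
Both 31 ≡ 3 and 243 ≡ 3 (mod 4), so reciprocity gives (31/243) = -(243/31). Reduce: 243 ≡ 26 (mod 31). Now have -(26/31).
Factor out 2: 26 = 2·13. Since 31 ≡ 7 (mod 8), (2/31) = +1. Now have -(13/31).
13 ≡ 1 (mod 4), so quadratic reciprocity gives (13/31) = (31/13). Reduce: 31 ≡ 5 (mod 13). Now have -(5/13).
5 ≡ 1 (mod 4), so quadratic reciprocity gives (5/13) = (13/5). Reduce: 13 ≡ 3 (mod 5). Now have -(3/5).
5 ≡ 1 (mod 4), so quadratic reciprocity gives (3/5) = (5/3). Reduce: 5 ≡ 2 (mod 3). Now have -(2/3).
Factor out 2: 2 = 2. Since 3 ≡ 3 (mod 8), (2/3) = -1. Now have (1/3).
(1/3) = 1. Collecting the sign factors: 1.
The Legendre symbol is 1, so x^2 ≡ 17258 (mod 9601) has solution.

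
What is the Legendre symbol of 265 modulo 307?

-1

(265/307)
  = (307/265)    [QR: 265 ≡ 1 mod 4, sign kept]
  = (42/265)    [307 ≡ 42 mod 265]
  = (21/265)    [265 ≡ 1 mod 8 ⇒ (2/265) = +1]
  = (265/21)    [QR: 21 ≡ 1 mod 4, sign kept]
  = (13/21)    [265 ≡ 13 mod 21]
  = (21/13)    [QR: 13 ≡ 1 mod 4, sign kept]
  = (8/13)    [21 ≡ 8 mod 13]
  = -(1/13)    [13 ≡ 5 mod 8 ⇒ (2/13)^3 = -1]
  = -1    [(1/13) = 1]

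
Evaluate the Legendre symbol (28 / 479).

Factor out 2: 28 = 2^2·7. Since 479 ≡ 7 (mod 8), (2 / 479) = +1, and (2 / 479)^2 = +1. Now have (7 / 479).
Both 7 ≡ 3 and 479 ≡ 3 (mod 4), so reciprocity gives (7 / 479) = -(479 / 7). Reduce: 479 ≡ 3 (mod 7). Now have -(3 / 7).
Both 3 ≡ 3 and 7 ≡ 3 (mod 4), so reciprocity gives (3 / 7) = -(7 / 3). Reduce: 7 ≡ 1 (mod 3). Now have (1 / 3).
(1 / 3) = 1. Collecting the sign factors: 1.

1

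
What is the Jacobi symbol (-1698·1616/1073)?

By multiplicativity, (-1698·1616/1073) = (-1698/1073)·(1616/1073).
First factor (-1698/1073):
(-1698/1073)
  = (1698/1073)    [1073 ≡ 1 mod 4 ⇒ (-1/1073) = +1]
  = (625/1073)    [1698 ≡ 625 mod 1073]
  = (1073/625)    [QR: 625 ≡ 1 mod 4, sign kept]
  = (448/625)    [1073 ≡ 448 mod 625]
  = (7/625)    [625 ≡ 1 mod 8 ⇒ (2/625)^6 = +1]
  = (625/7)    [QR: 625 ≡ 1 mod 4, sign kept]
  = (2/7)    [625 ≡ 2 mod 7]
  = (1/7)    [7 ≡ 7 mod 8 ⇒ (2/7) = +1]
  = 1    [(1/7) = 1]
Second factor (1616/1073):
(1616/1073)
  = (543/1073)    [1616 ≡ 543 mod 1073]
  = (1073/543)    [QR: 1073 ≡ 1 mod 4, sign kept]
  = (530/543)    [1073 ≡ 530 mod 543]
  = (265/543)    [543 ≡ 7 mod 8 ⇒ (2/543) = +1]
  = (543/265)    [QR: 265 ≡ 1 mod 4, sign kept]
  = (13/265)    [543 ≡ 13 mod 265]
  = (265/13)    [QR: 13 ≡ 1 mod 4, sign kept]
  = (5/13)    [265 ≡ 5 mod 13]
  = (13/5)    [QR: 5 ≡ 1 mod 4, sign kept]
  = (3/5)    [13 ≡ 3 mod 5]
  = (5/3)    [QR: 5 ≡ 1 mod 4, sign kept]
  = (2/3)    [5 ≡ 2 mod 3]
  = -(1/3)    [3 ≡ 3 mod 8 ⇒ (2/3) = -1]
  = -1    [(1/3) = 1]
Product: (1)·(-1) = -1.

-1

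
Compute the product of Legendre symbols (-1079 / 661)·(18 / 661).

-1

By multiplicativity, (-1079·18 / 661) = (-1079 / 661)·(18 / 661).
First factor (-1079 / 661):
Reduce the numerator: -1079 ≡ 243 (mod 661), so (-1079 / 661) = (243 / 661).
661 ≡ 1 (mod 4), so quadratic reciprocity gives (243 / 661) = (661 / 243). Reduce: 661 ≡ 175 (mod 243). Now have (175 / 243).
Both 175 ≡ 3 and 243 ≡ 3 (mod 4), so reciprocity gives (175 / 243) = -(243 / 175). Reduce: 243 ≡ 68 (mod 175). Now have -(68 / 175).
Factor out 2: 68 = 2^2·17. Since 175 ≡ 7 (mod 8), (2 / 175) = +1, and (2 / 175)^2 = +1. Now have -(17 / 175).
17 ≡ 1 (mod 4), so quadratic reciprocity gives (17 / 175) = (175 / 17). Reduce: 175 ≡ 5 (mod 17). Now have -(5 / 17).
5 ≡ 1 (mod 4), so quadratic reciprocity gives (5 / 17) = (17 / 5). Reduce: 17 ≡ 2 (mod 5). Now have -(2 / 5).
Factor out 2: 2 = 2. Since 5 ≡ 5 (mod 8), (2 / 5) = -1. Now have (1 / 5).
(1 / 5) = 1. Collecting the sign factors: 1.
Second factor (18 / 661):
Factor out 2: 18 = 2·9. Since 661 ≡ 5 (mod 8), (2 / 661) = -1. Now have -(9 / 661).
9 ≡ 1 (mod 4), so quadratic reciprocity gives (9 / 661) = (661 / 9). Reduce: 661 ≡ 4 (mod 9). Now have -(4 / 9).
Factor out 2: 4 = 2^2. Since 9 ≡ 1 (mod 8), (2 / 9) = +1, and (2 / 9)^2 = +1. Now have -(1 / 9).
(1 / 9) = 1. Collecting the sign factors: -1.
Product: (1)·(-1) = -1.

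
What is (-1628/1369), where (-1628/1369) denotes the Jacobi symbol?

(-1628/1369)
  = (1110/1369)    [-1628 ≡ 1110 mod 1369]
  = (555/1369)    [1369 ≡ 1 mod 8 ⇒ (2/1369) = +1]
  = (1369/555)    [QR: 1369 ≡ 1 mod 4, sign kept]
  = (259/555)    [1369 ≡ 259 mod 555]
  = -(555/259)    [QR: both ≡ 3 mod 4, sign flips]
  = -(37/259)    [555 ≡ 37 mod 259]
  = -(259/37)    [QR: 37 ≡ 1 mod 4, sign kept]
  = -(0/37)    [259 ≡ 0 mod 37]
  = 0    [numerator 0, gcd > 1]

0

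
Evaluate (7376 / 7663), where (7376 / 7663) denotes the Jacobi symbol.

(7376 / 7663)
  = (461 / 7663)    [7663 ≡ 7 mod 8 ⇒ (2 / 7663)^4 = +1]
  = (7663 / 461)    [QR: 461 ≡ 1 mod 4, sign kept]
  = (287 / 461)    [7663 ≡ 287 mod 461]
  = (461 / 287)    [QR: 461 ≡ 1 mod 4, sign kept]
  = (174 / 287)    [461 ≡ 174 mod 287]
  = (87 / 287)    [287 ≡ 7 mod 8 ⇒ (2 / 287) = +1]
  = -(287 / 87)    [QR: both ≡ 3 mod 4, sign flips]
  = -(26 / 87)    [287 ≡ 26 mod 87]
  = -(13 / 87)    [87 ≡ 7 mod 8 ⇒ (2 / 87) = +1]
  = -(87 / 13)    [QR: 13 ≡ 1 mod 4, sign kept]
  = -(9 / 13)    [87 ≡ 9 mod 13]
  = -(13 / 9)    [QR: 9 ≡ 1 mod 4, sign kept]
  = -(4 / 9)    [13 ≡ 4 mod 9]
  = -(1 / 9)    [9 ≡ 1 mod 8 ⇒ (2 / 9)^2 = +1]
  = -1    [(1 / 9) = 1]

-1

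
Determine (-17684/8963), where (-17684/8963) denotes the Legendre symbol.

Reduce the numerator: -17684 ≡ 242 (mod 8963), so (-17684/8963) = (242/8963).
Factor out 2: 242 = 2·121. Since 8963 ≡ 3 (mod 8), (2/8963) = -1. Now have -(121/8963).
121 ≡ 1 (mod 4), so quadratic reciprocity gives (121/8963) = (8963/121). Reduce: 8963 ≡ 9 (mod 121). Now have -(9/121).
9 ≡ 1 (mod 4), so quadratic reciprocity gives (9/121) = (121/9). Reduce: 121 ≡ 4 (mod 9). Now have -(4/9).
Factor out 2: 4 = 2^2. Since 9 ≡ 1 (mod 8), (2/9) = +1, and (2/9)^2 = +1. Now have -(1/9).
(1/9) = 1. Collecting the sign factors: -1.

-1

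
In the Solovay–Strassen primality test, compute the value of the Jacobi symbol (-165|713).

1

(-165|713)
  = (165|713)    [713 ≡ 1 mod 4 ⇒ (-1|713) = +1]
  = (713|165)    [QR: 165 ≡ 1 mod 4, sign kept]
  = (53|165)    [713 ≡ 53 mod 165]
  = (165|53)    [QR: 53 ≡ 1 mod 4, sign kept]
  = (6|53)    [165 ≡ 6 mod 53]
  = -(3|53)    [53 ≡ 5 mod 8 ⇒ (2|53) = -1]
  = -(53|3)    [QR: 53 ≡ 1 mod 4, sign kept]
  = -(2|3)    [53 ≡ 2 mod 3]
  = (1|3)    [3 ≡ 3 mod 8 ⇒ (2|3) = -1]
  = 1    [(1|3) = 1]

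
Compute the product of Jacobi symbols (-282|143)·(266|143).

1

By multiplicativity, (-282·266|143) = (-282|143)·(266|143).
First factor (-282|143):
(-282|143)
  = (4|143)    [-282 ≡ 4 mod 143]
  = (1|143)    [143 ≡ 7 mod 8 ⇒ (2|143)^2 = +1]
  = 1    [(1|143) = 1]
Second factor (266|143):
(266|143)
  = (123|143)    [266 ≡ 123 mod 143]
  = -(143|123)    [QR: both ≡ 3 mod 4, sign flips]
  = -(20|123)    [143 ≡ 20 mod 123]
  = -(5|123)    [123 ≡ 3 mod 8 ⇒ (2|123)^2 = +1]
  = -(123|5)    [QR: 5 ≡ 1 mod 4, sign kept]
  = -(3|5)    [123 ≡ 3 mod 5]
  = -(5|3)    [QR: 5 ≡ 1 mod 4, sign kept]
  = -(2|3)    [5 ≡ 2 mod 3]
  = (1|3)    [3 ≡ 3 mod 8 ⇒ (2|3) = -1]
  = 1    [(1|3) = 1]
Product: (1)·(1) = 1.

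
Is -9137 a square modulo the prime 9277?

(-9137/9277)
  = (140/9277)    [-9137 ≡ 140 mod 9277]
  = (35/9277)    [9277 ≡ 5 mod 8 ⇒ (2/9277)^2 = +1]
  = (9277/35)    [QR: 9277 ≡ 1 mod 4, sign kept]
  = (2/35)    [9277 ≡ 2 mod 35]
  = -(1/35)    [35 ≡ 3 mod 8 ⇒ (2/35) = -1]
  = -1    [(1/35) = 1]
The Legendre symbol is -1, so x^2 ≡ -9137 (mod 9277) has no solution.

no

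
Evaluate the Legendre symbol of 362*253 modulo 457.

-1

By multiplicativity, (362·253/457) = (362/457)·(253/457).
First factor (362/457):
Factor out 2: 362 = 2·181. Since 457 ≡ 1 (mod 8), (2/457) = +1. Now have (181/457).
181 ≡ 1 (mod 4), so quadratic reciprocity gives (181/457) = (457/181). Reduce: 457 ≡ 95 (mod 181). Now have (95/181).
181 ≡ 1 (mod 4), so quadratic reciprocity gives (95/181) = (181/95). Reduce: 181 ≡ 86 (mod 95). Now have (86/95).
Factor out 2: 86 = 2·43. Since 95 ≡ 7 (mod 8), (2/95) = +1. Now have (43/95).
Both 43 ≡ 3 and 95 ≡ 3 (mod 4), so reciprocity gives (43/95) = -(95/43). Reduce: 95 ≡ 9 (mod 43). Now have -(9/43).
9 ≡ 1 (mod 4), so quadratic reciprocity gives (9/43) = (43/9). Reduce: 43 ≡ 7 (mod 9). Now have -(7/9).
9 ≡ 1 (mod 4), so quadratic reciprocity gives (7/9) = (9/7). Reduce: 9 ≡ 2 (mod 7). Now have -(2/7).
Factor out 2: 2 = 2. Since 7 ≡ 7 (mod 8), (2/7) = +1. Now have -(1/7).
(1/7) = 1. Collecting the sign factors: -1.
Second factor (253/457):
253 ≡ 1 (mod 4), so quadratic reciprocity gives (253/457) = (457/253). Reduce: 457 ≡ 204 (mod 253). Now have (204/253).
Factor out 2: 204 = 2^2·51. Since 253 ≡ 5 (mod 8), (2/253) = -1, and (2/253)^2 = +1. Now have (51/253).
253 ≡ 1 (mod 4), so quadratic reciprocity gives (51/253) = (253/51). Reduce: 253 ≡ 49 (mod 51). Now have (49/51).
49 ≡ 1 (mod 4), so quadratic reciprocity gives (49/51) = (51/49). Reduce: 51 ≡ 2 (mod 49). Now have (2/49).
Factor out 2: 2 = 2. Since 49 ≡ 1 (mod 8), (2/49) = +1. Now have (1/49).
(1/49) = 1. Collecting the sign factors: 1.
Product: (-1)·(1) = -1.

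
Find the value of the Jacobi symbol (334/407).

1

(334/407)
  = (167/407)    [407 ≡ 7 mod 8 ⇒ (2/407) = +1]
  = -(407/167)    [QR: both ≡ 3 mod 4, sign flips]
  = -(73/167)    [407 ≡ 73 mod 167]
  = -(167/73)    [QR: 73 ≡ 1 mod 4, sign kept]
  = -(21/73)    [167 ≡ 21 mod 73]
  = -(73/21)    [QR: 21 ≡ 1 mod 4, sign kept]
  = -(10/21)    [73 ≡ 10 mod 21]
  = (5/21)    [21 ≡ 5 mod 8 ⇒ (2/21) = -1]
  = (21/5)    [QR: 5 ≡ 1 mod 4, sign kept]
  = (1/5)    [21 ≡ 1 mod 5]
  = 1    [(1/5) = 1]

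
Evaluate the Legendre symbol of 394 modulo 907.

1

(394|907)
  = -(197|907)    [907 ≡ 3 mod 8 ⇒ (2|907) = -1]
  = -(907|197)    [QR: 197 ≡ 1 mod 4, sign kept]
  = -(119|197)    [907 ≡ 119 mod 197]
  = -(197|119)    [QR: 197 ≡ 1 mod 4, sign kept]
  = -(78|119)    [197 ≡ 78 mod 119]
  = -(39|119)    [119 ≡ 7 mod 8 ⇒ (2|119) = +1]
  = (119|39)    [QR: both ≡ 3 mod 4, sign flips]
  = (2|39)    [119 ≡ 2 mod 39]
  = (1|39)    [39 ≡ 7 mod 8 ⇒ (2|39) = +1]
  = 1    [(1|39) = 1]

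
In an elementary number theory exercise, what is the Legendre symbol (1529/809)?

(1529/809)
  = (720/809)    [1529 ≡ 720 mod 809]
  = (45/809)    [809 ≡ 1 mod 8 ⇒ (2/809)^4 = +1]
  = (809/45)    [QR: 45 ≡ 1 mod 4, sign kept]
  = (44/45)    [809 ≡ 44 mod 45]
  = (11/45)    [45 ≡ 5 mod 8 ⇒ (2/45)^2 = +1]
  = (45/11)    [QR: 45 ≡ 1 mod 4, sign kept]
  = (1/11)    [45 ≡ 1 mod 11]
  = 1    [(1/11) = 1]

1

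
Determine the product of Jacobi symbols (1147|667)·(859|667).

By multiplicativity, (1147·859|667) = (1147|667)·(859|667).
First factor (1147|667):
Reduce the numerator: 1147 ≡ 480 (mod 667), so (1147|667) = (480|667).
Factor out 2: 480 = 2^5·15. Since 667 ≡ 3 (mod 8), (2|667) = -1, and (2|667)^5 = -1. Now have -(15|667).
Both 15 ≡ 3 and 667 ≡ 3 (mod 4), so reciprocity gives (15|667) = -(667|15). Reduce: 667 ≡ 7 (mod 15). Now have (7|15).
Both 7 ≡ 3 and 15 ≡ 3 (mod 4), so reciprocity gives (7|15) = -(15|7). Reduce: 15 ≡ 1 (mod 7). Now have -(1|7).
(1|7) = 1. Collecting the sign factors: -1.
Second factor (859|667):
Reduce the numerator: 859 ≡ 192 (mod 667), so (859|667) = (192|667).
Factor out 2: 192 = 2^6·3. Since 667 ≡ 3 (mod 8), (2|667) = -1, and (2|667)^6 = +1. Now have (3|667).
Both 3 ≡ 3 and 667 ≡ 3 (mod 4), so reciprocity gives (3|667) = -(667|3). Reduce: 667 ≡ 1 (mod 3). Now have -(1|3).
(1|3) = 1. Collecting the sign factors: -1.
Product: (-1)·(-1) = 1.

1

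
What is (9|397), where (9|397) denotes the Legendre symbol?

9 ≡ 1 (mod 4), so quadratic reciprocity gives (9|397) = (397|9). Reduce: 397 ≡ 1 (mod 9). Now have (1|9).
(1|9) = 1. Collecting the sign factors: 1.

1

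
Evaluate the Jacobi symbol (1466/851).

1

(1466/851)
  = (615/851)    [1466 ≡ 615 mod 851]
  = -(851/615)    [QR: both ≡ 3 mod 4, sign flips]
  = -(236/615)    [851 ≡ 236 mod 615]
  = -(59/615)    [615 ≡ 7 mod 8 ⇒ (2/615)^2 = +1]
  = (615/59)    [QR: both ≡ 3 mod 4, sign flips]
  = (25/59)    [615 ≡ 25 mod 59]
  = (59/25)    [QR: 25 ≡ 1 mod 4, sign kept]
  = (9/25)    [59 ≡ 9 mod 25]
  = (25/9)    [QR: 9 ≡ 1 mod 4, sign kept]
  = (7/9)    [25 ≡ 7 mod 9]
  = (9/7)    [QR: 9 ≡ 1 mod 4, sign kept]
  = (2/7)    [9 ≡ 2 mod 7]
  = (1/7)    [7 ≡ 7 mod 8 ⇒ (2/7) = +1]
  = 1    [(1/7) = 1]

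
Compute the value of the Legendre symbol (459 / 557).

-1

(459 / 557)
  = (557 / 459)    [QR: 557 ≡ 1 mod 4, sign kept]
  = (98 / 459)    [557 ≡ 98 mod 459]
  = -(49 / 459)    [459 ≡ 3 mod 8 ⇒ (2 / 459) = -1]
  = -(459 / 49)    [QR: 49 ≡ 1 mod 4, sign kept]
  = -(18 / 49)    [459 ≡ 18 mod 49]
  = -(9 / 49)    [49 ≡ 1 mod 8 ⇒ (2 / 49) = +1]
  = -(49 / 9)    [QR: 9 ≡ 1 mod 4, sign kept]
  = -(4 / 9)    [49 ≡ 4 mod 9]
  = -(1 / 9)    [9 ≡ 1 mod 8 ⇒ (2 / 9)^2 = +1]
  = -1    [(1 / 9) = 1]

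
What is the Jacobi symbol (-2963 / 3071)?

1

Reduce the numerator: -2963 ≡ 108 (mod 3071), so (-2963 / 3071) = (108 / 3071).
Factor out 2: 108 = 2^2·27. Since 3071 ≡ 7 (mod 8), (2 / 3071) = +1, and (2 / 3071)^2 = +1. Now have (27 / 3071).
Both 27 ≡ 3 and 3071 ≡ 3 (mod 4), so reciprocity gives (27 / 3071) = -(3071 / 27). Reduce: 3071 ≡ 20 (mod 27). Now have -(20 / 27).
Factor out 2: 20 = 2^2·5. Since 27 ≡ 3 (mod 8), (2 / 27) = -1, and (2 / 27)^2 = +1. Now have -(5 / 27).
5 ≡ 1 (mod 4), so quadratic reciprocity gives (5 / 27) = (27 / 5). Reduce: 27 ≡ 2 (mod 5). Now have -(2 / 5).
Factor out 2: 2 = 2. Since 5 ≡ 5 (mod 8), (2 / 5) = -1. Now have (1 / 5).
(1 / 5) = 1. Collecting the sign factors: 1.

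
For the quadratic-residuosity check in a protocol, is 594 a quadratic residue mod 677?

no

Factor out 2: 594 = 2·297. Since 677 ≡ 5 (mod 8), (2/677) = -1. Now have -(297/677).
297 ≡ 1 (mod 4), so quadratic reciprocity gives (297/677) = (677/297). Reduce: 677 ≡ 83 (mod 297). Now have -(83/297).
297 ≡ 1 (mod 4), so quadratic reciprocity gives (83/297) = (297/83). Reduce: 297 ≡ 48 (mod 83). Now have -(48/83).
Factor out 2: 48 = 2^4·3. Since 83 ≡ 3 (mod 8), (2/83) = -1, and (2/83)^4 = +1. Now have -(3/83).
Both 3 ≡ 3 and 83 ≡ 3 (mod 4), so reciprocity gives (3/83) = -(83/3). Reduce: 83 ≡ 2 (mod 3). Now have (2/3).
Factor out 2: 2 = 2. Since 3 ≡ 3 (mod 8), (2/3) = -1. Now have -(1/3).
(1/3) = 1. Collecting the sign factors: -1.
(594/677) = -1, and 677 is prime, so 594 is not a quadratic residue mod 677.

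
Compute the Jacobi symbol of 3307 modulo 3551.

Both 3307 ≡ 3 and 3551 ≡ 3 (mod 4), so reciprocity gives (3307/3551) = -(3551/3307). Reduce: 3551 ≡ 244 (mod 3307). Now have -(244/3307).
Factor out 2: 244 = 2^2·61. Since 3307 ≡ 3 (mod 8), (2/3307) = -1, and (2/3307)^2 = +1. Now have -(61/3307).
61 ≡ 1 (mod 4), so quadratic reciprocity gives (61/3307) = (3307/61). Reduce: 3307 ≡ 13 (mod 61). Now have -(13/61).
13 ≡ 1 (mod 4), so quadratic reciprocity gives (13/61) = (61/13). Reduce: 61 ≡ 9 (mod 13). Now have -(9/13).
9 ≡ 1 (mod 4), so quadratic reciprocity gives (9/13) = (13/9). Reduce: 13 ≡ 4 (mod 9). Now have -(4/9).
Factor out 2: 4 = 2^2. Since 9 ≡ 1 (mod 8), (2/9) = +1, and (2/9)^2 = +1. Now have -(1/9).
(1/9) = 1. Collecting the sign factors: -1.

-1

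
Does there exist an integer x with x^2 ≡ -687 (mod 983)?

yes

(-687/983)
  = -(687/983)    [983 ≡ 3 mod 4 ⇒ (-1/983) = -1]
  = (983/687)    [QR: both ≡ 3 mod 4, sign flips]
  = (296/687)    [983 ≡ 296 mod 687]
  = (37/687)    [687 ≡ 7 mod 8 ⇒ (2/687)^3 = +1]
  = (687/37)    [QR: 37 ≡ 1 mod 4, sign kept]
  = (21/37)    [687 ≡ 21 mod 37]
  = (37/21)    [QR: 21 ≡ 1 mod 4, sign kept]
  = (16/21)    [37 ≡ 16 mod 21]
  = (1/21)    [21 ≡ 5 mod 8 ⇒ (2/21)^4 = +1]
  = 1    [(1/21) = 1]
(-687/983) = 1, and 983 is prime, so -687 is a quadratic residue mod 983.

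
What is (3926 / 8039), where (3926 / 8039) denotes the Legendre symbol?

Factor out 2: 3926 = 2·1963. Since 8039 ≡ 7 (mod 8), (2 / 8039) = +1. Now have (1963 / 8039).
Both 1963 ≡ 3 and 8039 ≡ 3 (mod 4), so reciprocity gives (1963 / 8039) = -(8039 / 1963). Reduce: 8039 ≡ 187 (mod 1963). Now have -(187 / 1963).
Both 187 ≡ 3 and 1963 ≡ 3 (mod 4), so reciprocity gives (187 / 1963) = -(1963 / 187). Reduce: 1963 ≡ 93 (mod 187). Now have (93 / 187).
93 ≡ 1 (mod 4), so quadratic reciprocity gives (93 / 187) = (187 / 93). Reduce: 187 ≡ 1 (mod 93). Now have (1 / 93).
(1 / 93) = 1. Collecting the sign factors: 1.

1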